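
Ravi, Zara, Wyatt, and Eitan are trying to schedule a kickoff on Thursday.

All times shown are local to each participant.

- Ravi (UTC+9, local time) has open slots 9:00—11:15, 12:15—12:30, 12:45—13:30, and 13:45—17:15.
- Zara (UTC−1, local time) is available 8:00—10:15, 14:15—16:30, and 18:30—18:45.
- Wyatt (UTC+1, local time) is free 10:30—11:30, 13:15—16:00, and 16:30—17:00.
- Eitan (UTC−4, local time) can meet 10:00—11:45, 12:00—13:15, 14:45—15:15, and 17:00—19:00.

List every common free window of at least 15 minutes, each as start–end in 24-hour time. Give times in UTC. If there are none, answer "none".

Ravi → UTC: 00:00–02:15, 03:15–03:30, 03:45–04:30, 04:45–08:15.
Zara → UTC: 09:00–11:15, 15:15–17:30, 19:30–19:45.
Wyatt → UTC: 09:30–10:30, 12:15–15:00, 15:30–16:00.
Eitan → UTC: 14:00–15:45, 16:00–17:15, 18:45–19:15, 21:00–23:00.
Ravi ∩ Zara: (none).
Ravi ∩ Zara ∩ Wyatt: (none).
Ravi ∩ Zara ∩ Wyatt ∩ Eitan: (none).
Windows ≥ 15 min: (none).

none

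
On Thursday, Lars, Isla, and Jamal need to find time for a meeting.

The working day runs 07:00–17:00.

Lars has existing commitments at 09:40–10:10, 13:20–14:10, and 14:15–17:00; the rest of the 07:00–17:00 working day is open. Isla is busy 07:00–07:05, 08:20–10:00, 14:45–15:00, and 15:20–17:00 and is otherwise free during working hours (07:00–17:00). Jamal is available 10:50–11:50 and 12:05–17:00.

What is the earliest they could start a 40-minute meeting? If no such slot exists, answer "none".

Lars free within 07:00–17:00: 07:00–09:40, 10:10–13:20, 14:10–14:15.
Isla free within 07:00–17:00: 07:05–08:20, 10:00–14:45, 15:00–15:20.
Lars ∩ Isla: 07:05–08:20, 10:10–13:20, 14:10–14:15.
Lars ∩ Isla ∩ Jamal: 10:50–11:50, 12:05–13:20, 14:10–14:15.
Windows ≥ 40 min: 10:50–11:50, 12:05–13:20.
Earliest such window starts at 10:50.

10:50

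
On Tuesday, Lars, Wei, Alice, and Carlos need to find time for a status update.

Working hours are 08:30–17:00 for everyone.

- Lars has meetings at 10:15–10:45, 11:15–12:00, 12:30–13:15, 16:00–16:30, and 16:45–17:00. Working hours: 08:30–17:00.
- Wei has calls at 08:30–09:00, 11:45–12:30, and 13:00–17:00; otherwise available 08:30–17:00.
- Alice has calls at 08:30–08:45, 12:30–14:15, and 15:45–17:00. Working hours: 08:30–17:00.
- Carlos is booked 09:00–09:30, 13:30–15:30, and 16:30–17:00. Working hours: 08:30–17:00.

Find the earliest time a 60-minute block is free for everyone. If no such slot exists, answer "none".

none

Lars free within 08:30–17:00: 08:30–10:15, 10:45–11:15, 12:00–12:30, 13:15–16:00, 16:30–16:45.
Wei free within 08:30–17:00: 09:00–11:45, 12:30–13:00.
Alice free within 08:30–17:00: 08:45–12:30, 14:15–15:45.
Carlos free within 08:30–17:00: 08:30–09:00, 09:30–13:30, 15:30–16:30.
Lars ∩ Wei: 09:00–10:15, 10:45–11:15.
Lars ∩ Wei ∩ Alice: 09:00–10:15, 10:45–11:15.
Lars ∩ Wei ∩ Alice ∩ Carlos: 09:30–10:15, 10:45–11:15.
Windows ≥ 60 min: (none).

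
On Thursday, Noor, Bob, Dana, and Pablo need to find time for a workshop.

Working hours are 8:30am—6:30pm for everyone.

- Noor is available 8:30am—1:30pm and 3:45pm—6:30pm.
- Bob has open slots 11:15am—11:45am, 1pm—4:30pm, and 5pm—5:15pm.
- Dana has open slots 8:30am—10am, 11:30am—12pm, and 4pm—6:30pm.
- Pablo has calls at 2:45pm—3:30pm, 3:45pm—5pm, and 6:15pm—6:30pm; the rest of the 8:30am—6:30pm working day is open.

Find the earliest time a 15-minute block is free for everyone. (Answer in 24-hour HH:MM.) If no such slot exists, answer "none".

Pablo free within 08:30–18:30: 08:30–14:45, 15:30–15:45, 17:00–18:15.
Noor ∩ Bob: 11:15–11:45, 13:00–13:30, 15:45–16:30, 17:00–17:15.
Noor ∩ Bob ∩ Dana: 11:30–11:45, 16:00–16:30, 17:00–17:15.
Noor ∩ Bob ∩ Dana ∩ Pablo: 11:30–11:45, 17:00–17:15.
Windows ≥ 15 min: 11:30–11:45, 17:00–17:15.
Earliest such window starts at 11:30.

11:30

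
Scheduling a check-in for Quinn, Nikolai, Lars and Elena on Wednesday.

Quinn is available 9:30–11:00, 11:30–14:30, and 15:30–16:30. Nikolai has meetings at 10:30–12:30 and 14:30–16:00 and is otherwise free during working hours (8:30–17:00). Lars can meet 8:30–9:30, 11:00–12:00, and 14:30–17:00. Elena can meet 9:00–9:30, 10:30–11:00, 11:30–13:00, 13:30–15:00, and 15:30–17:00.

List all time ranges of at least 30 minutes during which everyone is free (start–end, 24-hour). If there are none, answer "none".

Nikolai free within 08:30–17:00: 08:30–10:30, 12:30–14:30, 16:00–17:00.
Quinn ∩ Nikolai: 09:30–10:30, 12:30–14:30, 16:00–16:30.
Quinn ∩ Nikolai ∩ Lars: 16:00–16:30.
Quinn ∩ Nikolai ∩ Lars ∩ Elena: 16:00–16:30.
Windows ≥ 30 min: 16:00–16:30.

16:00–16:30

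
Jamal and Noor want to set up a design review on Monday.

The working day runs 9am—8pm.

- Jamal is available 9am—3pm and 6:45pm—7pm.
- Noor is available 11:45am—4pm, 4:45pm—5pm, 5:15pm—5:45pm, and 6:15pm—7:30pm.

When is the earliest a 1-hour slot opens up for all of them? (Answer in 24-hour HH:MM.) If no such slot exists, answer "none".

Jamal ∩ Noor: 11:45–15:00, 18:45–19:00.
Windows ≥ 60 min: 11:45–15:00.
Earliest such window starts at 11:45.

11:45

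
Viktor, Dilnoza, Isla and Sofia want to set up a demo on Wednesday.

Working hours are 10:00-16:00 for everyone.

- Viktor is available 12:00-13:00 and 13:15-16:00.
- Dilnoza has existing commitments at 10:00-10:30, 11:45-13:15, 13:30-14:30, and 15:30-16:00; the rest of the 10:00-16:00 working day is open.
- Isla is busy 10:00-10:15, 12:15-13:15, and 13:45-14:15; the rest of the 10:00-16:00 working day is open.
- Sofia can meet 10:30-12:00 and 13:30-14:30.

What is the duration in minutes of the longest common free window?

Dilnoza free within 10:00–16:00: 10:30–11:45, 13:15–13:30, 14:30–15:30.
Isla free within 10:00–16:00: 10:15–12:15, 13:15–13:45, 14:15–16:00.
Viktor ∩ Dilnoza: 13:15–13:30, 14:30–15:30.
Viktor ∩ Dilnoza ∩ Isla: 13:15–13:30, 14:30–15:30.
Viktor ∩ Dilnoza ∩ Isla ∩ Sofia: (none).
No common window.

0 minutes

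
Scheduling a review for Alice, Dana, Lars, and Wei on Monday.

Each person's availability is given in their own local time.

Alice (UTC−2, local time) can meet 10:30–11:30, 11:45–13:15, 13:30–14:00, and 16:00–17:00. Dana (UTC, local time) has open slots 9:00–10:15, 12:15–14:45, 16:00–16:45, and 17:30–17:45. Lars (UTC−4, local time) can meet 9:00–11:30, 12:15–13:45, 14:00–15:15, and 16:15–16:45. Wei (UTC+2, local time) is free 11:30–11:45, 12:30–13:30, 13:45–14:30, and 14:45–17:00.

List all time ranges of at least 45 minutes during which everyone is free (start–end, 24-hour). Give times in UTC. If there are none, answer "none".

13:45–14:45

Alice → UTC: 12:30–13:30, 13:45–15:15, 15:30–16:00, 18:00–19:00.
Dana → UTC: 09:00–10:15, 12:15–14:45, 16:00–16:45, 17:30–17:45.
Lars → UTC: 13:00–15:30, 16:15–17:45, 18:00–19:15, 20:15–20:45.
Wei → UTC: 09:30–09:45, 10:30–11:30, 11:45–12:30, 12:45–15:00.
Alice ∩ Dana: 12:30–13:30, 13:45–14:45.
Alice ∩ Dana ∩ Lars: 13:00–13:30, 13:45–14:45.
Alice ∩ Dana ∩ Lars ∩ Wei: 13:00–13:30, 13:45–14:45.
Windows ≥ 45 min: 13:45–14:45.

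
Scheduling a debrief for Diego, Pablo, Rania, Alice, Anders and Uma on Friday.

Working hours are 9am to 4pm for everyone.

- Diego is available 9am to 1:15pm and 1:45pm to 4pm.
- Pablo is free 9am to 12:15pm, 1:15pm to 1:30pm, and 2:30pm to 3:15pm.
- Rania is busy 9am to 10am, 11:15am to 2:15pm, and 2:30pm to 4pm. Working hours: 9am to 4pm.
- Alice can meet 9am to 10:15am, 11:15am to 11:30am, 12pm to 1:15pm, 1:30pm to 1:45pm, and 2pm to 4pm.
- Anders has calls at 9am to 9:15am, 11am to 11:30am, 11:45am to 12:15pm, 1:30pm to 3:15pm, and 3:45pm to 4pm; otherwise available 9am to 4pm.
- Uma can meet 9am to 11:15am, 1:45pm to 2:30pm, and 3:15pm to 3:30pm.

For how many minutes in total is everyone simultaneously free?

15 minutes

Rania free within 09:00–16:00: 10:00–11:15, 14:15–14:30.
Anders free within 09:00–16:00: 09:15–11:00, 11:30–11:45, 12:15–13:30, 15:15–15:45.
Diego ∩ Pablo: 09:00–12:15, 14:30–15:15.
Diego ∩ Pablo ∩ Rania: 10:00–11:15.
Diego ∩ Pablo ∩ Rania ∩ Alice: 10:00–10:15.
Diego ∩ Pablo ∩ Rania ∩ Alice ∩ Anders: 10:00–10:15.
Diego ∩ Pablo ∩ Rania ∩ Alice ∩ Anders ∩ Uma: 10:00–10:15.
Total common minutes: 15.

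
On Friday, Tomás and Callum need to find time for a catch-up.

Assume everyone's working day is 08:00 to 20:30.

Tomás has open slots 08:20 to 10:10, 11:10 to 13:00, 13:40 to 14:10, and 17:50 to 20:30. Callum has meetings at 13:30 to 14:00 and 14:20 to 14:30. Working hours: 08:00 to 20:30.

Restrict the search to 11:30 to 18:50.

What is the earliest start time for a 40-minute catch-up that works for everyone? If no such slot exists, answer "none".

Callum free within 08:00–20:30: 08:00–13:30, 14:00–14:20, 14:30–20:30.
Tomás ∩ Callum: 08:20–10:10, 11:10–13:00, 14:00–14:10, 17:50–20:30.
Restricted to 11:30–18:50: 11:30–13:00, 14:00–14:10, 17:50–18:50.
Windows ≥ 40 min: 11:30–13:00, 17:50–18:50.
Earliest such window starts at 11:30.

11:30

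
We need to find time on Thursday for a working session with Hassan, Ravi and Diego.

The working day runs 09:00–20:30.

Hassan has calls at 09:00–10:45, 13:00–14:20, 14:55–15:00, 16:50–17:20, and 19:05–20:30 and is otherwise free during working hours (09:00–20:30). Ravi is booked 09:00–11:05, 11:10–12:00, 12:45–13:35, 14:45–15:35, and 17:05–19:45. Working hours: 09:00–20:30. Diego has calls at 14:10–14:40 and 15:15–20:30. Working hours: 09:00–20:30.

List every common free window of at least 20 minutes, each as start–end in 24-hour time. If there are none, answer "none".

12:00–12:45

Hassan free within 09:00–20:30: 10:45–13:00, 14:20–14:55, 15:00–16:50, 17:20–19:05.
Ravi free within 09:00–20:30: 11:05–11:10, 12:00–12:45, 13:35–14:45, 15:35–17:05, 19:45–20:30.
Diego free within 09:00–20:30: 09:00–14:10, 14:40–15:15.
Hassan ∩ Ravi: 11:05–11:10, 12:00–12:45, 14:20–14:45, 15:35–16:50.
Hassan ∩ Ravi ∩ Diego: 11:05–11:10, 12:00–12:45, 14:40–14:45.
Windows ≥ 20 min: 12:00–12:45.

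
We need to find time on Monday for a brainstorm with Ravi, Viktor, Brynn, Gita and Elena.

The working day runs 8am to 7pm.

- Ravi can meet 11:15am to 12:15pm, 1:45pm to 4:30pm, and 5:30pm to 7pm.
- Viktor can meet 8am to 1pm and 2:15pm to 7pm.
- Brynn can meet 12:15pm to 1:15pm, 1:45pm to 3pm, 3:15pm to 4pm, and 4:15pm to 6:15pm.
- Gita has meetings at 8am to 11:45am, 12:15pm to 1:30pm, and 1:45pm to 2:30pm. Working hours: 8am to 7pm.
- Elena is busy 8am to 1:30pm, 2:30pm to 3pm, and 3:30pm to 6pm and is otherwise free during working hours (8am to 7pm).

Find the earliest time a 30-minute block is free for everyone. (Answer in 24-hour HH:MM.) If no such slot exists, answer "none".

none

Gita free within 08:00–19:00: 11:45–12:15, 13:30–13:45, 14:30–19:00.
Elena free within 08:00–19:00: 13:30–14:30, 15:00–15:30, 18:00–19:00.
Ravi ∩ Viktor: 11:15–12:15, 14:15–16:30, 17:30–19:00.
Ravi ∩ Viktor ∩ Brynn: 14:15–15:00, 15:15–16:00, 16:15–16:30, 17:30–18:15.
Ravi ∩ Viktor ∩ Brynn ∩ Gita: 14:30–15:00, 15:15–16:00, 16:15–16:30, 17:30–18:15.
Ravi ∩ Viktor ∩ Brynn ∩ Gita ∩ Elena: 15:15–15:30, 18:00–18:15.
Windows ≥ 30 min: (none).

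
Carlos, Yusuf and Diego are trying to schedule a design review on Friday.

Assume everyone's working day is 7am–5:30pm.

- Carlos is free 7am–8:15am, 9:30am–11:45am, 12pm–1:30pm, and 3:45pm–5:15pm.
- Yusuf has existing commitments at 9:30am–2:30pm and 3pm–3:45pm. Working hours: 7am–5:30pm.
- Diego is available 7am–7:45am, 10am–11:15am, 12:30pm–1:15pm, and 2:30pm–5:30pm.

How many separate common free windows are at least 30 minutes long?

Yusuf free within 07:00–17:30: 07:00–09:30, 14:30–15:00, 15:45–17:30.
Carlos ∩ Yusuf: 07:00–08:15, 15:45–17:15.
Carlos ∩ Yusuf ∩ Diego: 07:00–07:45, 15:45–17:15.
Windows ≥ 30 min: 07:00–07:45, 15:45–17:15.
That's 2 windows.

2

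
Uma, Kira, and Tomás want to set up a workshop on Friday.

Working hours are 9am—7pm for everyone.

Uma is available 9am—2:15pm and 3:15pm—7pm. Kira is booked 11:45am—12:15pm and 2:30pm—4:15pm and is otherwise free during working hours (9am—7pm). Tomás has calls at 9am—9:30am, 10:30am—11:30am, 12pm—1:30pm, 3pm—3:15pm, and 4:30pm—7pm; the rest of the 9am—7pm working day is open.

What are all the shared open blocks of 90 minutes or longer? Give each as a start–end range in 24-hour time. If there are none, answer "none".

Kira free within 09:00–19:00: 09:00–11:45, 12:15–14:30, 16:15–19:00.
Tomás free within 09:00–19:00: 09:30–10:30, 11:30–12:00, 13:30–15:00, 15:15–16:30.
Uma ∩ Kira: 09:00–11:45, 12:15–14:15, 16:15–19:00.
Uma ∩ Kira ∩ Tomás: 09:30–10:30, 11:30–11:45, 13:30–14:15, 16:15–16:30.
Windows ≥ 90 min: (none).

none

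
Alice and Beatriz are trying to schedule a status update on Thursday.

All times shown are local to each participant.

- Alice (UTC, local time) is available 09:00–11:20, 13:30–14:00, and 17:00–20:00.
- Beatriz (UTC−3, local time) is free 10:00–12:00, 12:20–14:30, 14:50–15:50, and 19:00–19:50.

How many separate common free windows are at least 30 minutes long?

3

Alice → UTC: 09:00–11:20, 13:30–14:00, 17:00–20:00.
Beatriz → UTC: 13:00–15:00, 15:20–17:30, 17:50–18:50, 22:00–22:50.
Alice ∩ Beatriz: 13:30–14:00, 17:00–17:30, 17:50–18:50.
Windows ≥ 30 min: 13:30–14:00, 17:00–17:30, 17:50–18:50.
That's 3 windows.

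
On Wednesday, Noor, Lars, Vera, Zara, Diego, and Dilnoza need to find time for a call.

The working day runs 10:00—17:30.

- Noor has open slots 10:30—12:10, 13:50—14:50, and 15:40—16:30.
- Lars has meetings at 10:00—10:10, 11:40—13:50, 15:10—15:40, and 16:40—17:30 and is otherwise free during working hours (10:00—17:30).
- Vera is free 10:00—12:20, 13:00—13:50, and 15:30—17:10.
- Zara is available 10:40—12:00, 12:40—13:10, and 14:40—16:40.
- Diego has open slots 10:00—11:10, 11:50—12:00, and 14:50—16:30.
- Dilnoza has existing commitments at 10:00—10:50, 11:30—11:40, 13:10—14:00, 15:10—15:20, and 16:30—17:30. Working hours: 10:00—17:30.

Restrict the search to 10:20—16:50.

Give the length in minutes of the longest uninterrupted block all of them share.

50 minutes

Lars free within 10:00–17:30: 10:10–11:40, 13:50–15:10, 15:40–16:40.
Dilnoza free within 10:00–17:30: 10:50–11:30, 11:40–13:10, 14:00–15:10, 15:20–16:30.
Noor ∩ Lars: 10:30–11:40, 13:50–14:50, 15:40–16:30.
Noor ∩ Lars ∩ Vera: 10:30–11:40, 15:40–16:30.
Noor ∩ Lars ∩ Vera ∩ Zara: 10:40–11:40, 15:40–16:30.
Noor ∩ Lars ∩ Vera ∩ Zara ∩ Diego: 10:40–11:10, 15:40–16:30.
Noor ∩ Lars ∩ Vera ∩ Zara ∩ Diego ∩ Dilnoza: 10:50–11:10, 15:40–16:30.
Restricted to 10:20–16:50: 10:50–11:10, 15:40–16:30.
Common window lengths: 20, 50 min; longest is 50.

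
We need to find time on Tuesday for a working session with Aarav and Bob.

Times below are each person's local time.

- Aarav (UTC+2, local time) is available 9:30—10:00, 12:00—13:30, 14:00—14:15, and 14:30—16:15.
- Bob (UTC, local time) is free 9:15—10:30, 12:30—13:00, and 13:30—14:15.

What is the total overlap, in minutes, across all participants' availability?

105 minutes

Aarav → UTC: 07:30–08:00, 10:00–11:30, 12:00–12:15, 12:30–14:15.
Bob → UTC: 09:15–10:30, 12:30–13:00, 13:30–14:15.
Aarav ∩ Bob: 10:00–10:30, 12:30–13:00, 13:30–14:15.
Total common minutes: 30 + 30 + 45 = 105.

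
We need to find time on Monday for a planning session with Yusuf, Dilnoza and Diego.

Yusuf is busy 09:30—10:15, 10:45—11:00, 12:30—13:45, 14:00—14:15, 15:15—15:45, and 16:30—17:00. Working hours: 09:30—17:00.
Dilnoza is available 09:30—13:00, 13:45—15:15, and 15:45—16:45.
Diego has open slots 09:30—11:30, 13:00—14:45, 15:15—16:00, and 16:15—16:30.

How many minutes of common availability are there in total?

Yusuf free within 09:30–17:00: 10:15–10:45, 11:00–12:30, 13:45–14:00, 14:15–15:15, 15:45–16:30.
Yusuf ∩ Dilnoza: 10:15–10:45, 11:00–12:30, 13:45–14:00, 14:15–15:15, 15:45–16:30.
Yusuf ∩ Dilnoza ∩ Diego: 10:15–10:45, 11:00–11:30, 13:45–14:00, 14:15–14:45, 15:45–16:00, 16:15–16:30.
Total common minutes: 30 + 30 + 15 + 30 + 15 + 15 = 135.

135 minutes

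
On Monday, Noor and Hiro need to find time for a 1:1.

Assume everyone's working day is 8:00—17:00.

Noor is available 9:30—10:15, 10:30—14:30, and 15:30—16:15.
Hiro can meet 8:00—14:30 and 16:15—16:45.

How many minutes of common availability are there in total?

285 minutes

Noor ∩ Hiro: 09:30–10:15, 10:30–14:30.
Total common minutes: 45 + 240 = 285.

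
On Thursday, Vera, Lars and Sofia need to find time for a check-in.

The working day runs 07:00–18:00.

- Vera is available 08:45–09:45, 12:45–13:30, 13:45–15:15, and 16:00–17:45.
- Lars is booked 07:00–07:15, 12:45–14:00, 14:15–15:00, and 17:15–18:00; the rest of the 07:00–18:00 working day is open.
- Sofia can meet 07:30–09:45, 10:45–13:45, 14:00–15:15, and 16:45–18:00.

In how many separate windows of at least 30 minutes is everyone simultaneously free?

2

Lars free within 07:00–18:00: 07:15–12:45, 14:00–14:15, 15:00–17:15.
Vera ∩ Lars: 08:45–09:45, 14:00–14:15, 15:00–15:15, 16:00–17:15.
Vera ∩ Lars ∩ Sofia: 08:45–09:45, 14:00–14:15, 15:00–15:15, 16:45–17:15.
Windows ≥ 30 min: 08:45–09:45, 16:45–17:15.
That's 2 windows.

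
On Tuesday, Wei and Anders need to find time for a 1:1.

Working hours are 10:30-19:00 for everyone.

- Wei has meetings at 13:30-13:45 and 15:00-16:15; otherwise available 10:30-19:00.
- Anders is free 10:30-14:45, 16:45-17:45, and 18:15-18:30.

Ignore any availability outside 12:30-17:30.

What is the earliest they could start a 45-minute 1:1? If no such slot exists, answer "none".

Wei free within 10:30–19:00: 10:30–13:30, 13:45–15:00, 16:15–19:00.
Wei ∩ Anders: 10:30–13:30, 13:45–14:45, 16:45–17:45, 18:15–18:30.
Restricted to 12:30–17:30: 12:30–13:30, 13:45–14:45, 16:45–17:30.
Windows ≥ 45 min: 12:30–13:30, 13:45–14:45, 16:45–17:30.
Earliest such window starts at 12:30.

12:30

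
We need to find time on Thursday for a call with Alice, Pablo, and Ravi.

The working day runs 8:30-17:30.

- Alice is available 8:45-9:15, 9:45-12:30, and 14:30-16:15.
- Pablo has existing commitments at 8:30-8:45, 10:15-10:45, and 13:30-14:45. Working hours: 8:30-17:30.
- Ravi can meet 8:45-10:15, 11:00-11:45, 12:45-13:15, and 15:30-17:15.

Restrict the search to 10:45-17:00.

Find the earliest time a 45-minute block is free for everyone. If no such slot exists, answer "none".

Pablo free within 08:30–17:30: 08:45–10:15, 10:45–13:30, 14:45–17:30.
Alice ∩ Pablo: 08:45–09:15, 09:45–10:15, 10:45–12:30, 14:45–16:15.
Alice ∩ Pablo ∩ Ravi: 08:45–09:15, 09:45–10:15, 11:00–11:45, 15:30–16:15.
Restricted to 10:45–17:00: 11:00–11:45, 15:30–16:15.
Windows ≥ 45 min: 11:00–11:45, 15:30–16:15.
Earliest such window starts at 11:00.

11:00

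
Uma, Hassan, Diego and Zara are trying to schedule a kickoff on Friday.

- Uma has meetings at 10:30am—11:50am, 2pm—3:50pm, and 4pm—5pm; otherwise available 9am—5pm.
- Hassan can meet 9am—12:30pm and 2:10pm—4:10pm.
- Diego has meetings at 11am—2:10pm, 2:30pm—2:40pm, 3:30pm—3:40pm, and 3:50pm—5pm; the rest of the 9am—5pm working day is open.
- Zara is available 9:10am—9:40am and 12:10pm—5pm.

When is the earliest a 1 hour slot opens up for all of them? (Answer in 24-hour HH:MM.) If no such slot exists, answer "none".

Uma free within 09:00–17:00: 09:00–10:30, 11:50–14:00, 15:50–16:00.
Diego free within 09:00–17:00: 09:00–11:00, 14:10–14:30, 14:40–15:30, 15:40–15:50.
Uma ∩ Hassan: 09:00–10:30, 11:50–12:30, 15:50–16:00.
Uma ∩ Hassan ∩ Diego: 09:00–10:30.
Uma ∩ Hassan ∩ Diego ∩ Zara: 09:10–09:40.
Windows ≥ 60 min: (none).

none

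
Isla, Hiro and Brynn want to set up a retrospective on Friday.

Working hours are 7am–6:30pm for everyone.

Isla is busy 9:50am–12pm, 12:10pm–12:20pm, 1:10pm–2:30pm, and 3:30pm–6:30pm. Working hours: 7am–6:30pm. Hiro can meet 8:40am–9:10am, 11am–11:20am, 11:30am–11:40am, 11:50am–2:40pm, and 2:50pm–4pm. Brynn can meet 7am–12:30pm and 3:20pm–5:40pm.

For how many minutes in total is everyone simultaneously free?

Isla free within 07:00–18:30: 07:00–09:50, 12:00–12:10, 12:20–13:10, 14:30–15:30.
Isla ∩ Hiro: 08:40–09:10, 12:00–12:10, 12:20–13:10, 14:30–14:40, 14:50–15:30.
Isla ∩ Hiro ∩ Brynn: 08:40–09:10, 12:00–12:10, 12:20–12:30, 15:20–15:30.
Total common minutes: 30 + 10 + 10 + 10 = 60.

60 minutes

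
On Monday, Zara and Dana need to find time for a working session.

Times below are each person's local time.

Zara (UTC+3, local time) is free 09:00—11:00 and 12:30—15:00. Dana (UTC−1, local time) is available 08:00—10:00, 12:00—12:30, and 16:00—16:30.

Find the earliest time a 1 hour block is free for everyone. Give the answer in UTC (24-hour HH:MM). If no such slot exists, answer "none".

Zara → UTC: 06:00–08:00, 09:30–12:00.
Dana → UTC: 09:00–11:00, 13:00–13:30, 17:00–17:30.
Zara ∩ Dana: 09:30–11:00.
Windows ≥ 60 min: 09:30–11:00.
Earliest such window starts at 09:30.

09:30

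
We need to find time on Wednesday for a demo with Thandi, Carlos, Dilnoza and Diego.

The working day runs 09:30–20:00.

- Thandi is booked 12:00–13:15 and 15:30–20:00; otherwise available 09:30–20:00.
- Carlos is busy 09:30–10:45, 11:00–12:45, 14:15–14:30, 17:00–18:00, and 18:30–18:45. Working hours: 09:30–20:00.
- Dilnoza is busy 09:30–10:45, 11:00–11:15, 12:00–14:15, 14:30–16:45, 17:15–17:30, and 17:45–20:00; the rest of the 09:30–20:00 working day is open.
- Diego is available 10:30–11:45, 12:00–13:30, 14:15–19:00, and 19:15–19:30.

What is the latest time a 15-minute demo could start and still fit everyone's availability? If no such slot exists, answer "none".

Thandi free within 09:30–20:00: 09:30–12:00, 13:15–15:30.
Carlos free within 09:30–20:00: 10:45–11:00, 12:45–14:15, 14:30–17:00, 18:00–18:30, 18:45–20:00.
Dilnoza free within 09:30–20:00: 10:45–11:00, 11:15–12:00, 14:15–14:30, 16:45–17:15, 17:30–17:45.
Thandi ∩ Carlos: 10:45–11:00, 13:15–14:15, 14:30–15:30.
Thandi ∩ Carlos ∩ Dilnoza: 10:45–11:00.
Thandi ∩ Carlos ∩ Dilnoza ∩ Diego: 10:45–11:00.
Windows ≥ 15 min: 10:45–11:00.
Latest start in the last window 10:45–11:00 is 11:00 − 15 min = 10:45.

10:45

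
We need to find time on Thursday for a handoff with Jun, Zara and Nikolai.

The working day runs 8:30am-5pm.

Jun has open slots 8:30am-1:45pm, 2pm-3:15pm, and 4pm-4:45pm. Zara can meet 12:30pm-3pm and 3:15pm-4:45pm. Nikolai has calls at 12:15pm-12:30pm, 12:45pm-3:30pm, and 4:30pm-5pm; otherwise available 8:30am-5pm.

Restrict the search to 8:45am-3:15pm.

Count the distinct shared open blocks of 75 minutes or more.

0

Nikolai free within 08:30–17:00: 08:30–12:15, 12:30–12:45, 15:30–16:30.
Jun ∩ Zara: 12:30–13:45, 14:00–15:00, 16:00–16:45.
Jun ∩ Zara ∩ Nikolai: 12:30–12:45, 16:00–16:30.
Restricted to 08:45–15:15: 12:30–12:45.
Windows ≥ 75 min: (none).
That's 0 windows.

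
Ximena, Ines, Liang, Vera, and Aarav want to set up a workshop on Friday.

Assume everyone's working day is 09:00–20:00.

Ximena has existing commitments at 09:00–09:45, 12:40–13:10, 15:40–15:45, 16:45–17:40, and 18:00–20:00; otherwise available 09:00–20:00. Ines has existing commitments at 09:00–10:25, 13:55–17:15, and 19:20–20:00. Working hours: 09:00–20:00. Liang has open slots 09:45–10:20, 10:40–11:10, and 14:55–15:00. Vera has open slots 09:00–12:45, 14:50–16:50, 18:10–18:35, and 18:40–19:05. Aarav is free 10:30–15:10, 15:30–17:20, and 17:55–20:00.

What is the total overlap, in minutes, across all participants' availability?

30 minutes

Ximena free within 09:00–20:00: 09:45–12:40, 13:10–15:40, 15:45–16:45, 17:40–18:00.
Ines free within 09:00–20:00: 10:25–13:55, 17:15–19:20.
Ximena ∩ Ines: 10:25–12:40, 13:10–13:55, 17:40–18:00.
Ximena ∩ Ines ∩ Liang: 10:40–11:10.
Ximena ∩ Ines ∩ Liang ∩ Vera: 10:40–11:10.
Ximena ∩ Ines ∩ Liang ∩ Vera ∩ Aarav: 10:40–11:10.
Total common minutes: 30.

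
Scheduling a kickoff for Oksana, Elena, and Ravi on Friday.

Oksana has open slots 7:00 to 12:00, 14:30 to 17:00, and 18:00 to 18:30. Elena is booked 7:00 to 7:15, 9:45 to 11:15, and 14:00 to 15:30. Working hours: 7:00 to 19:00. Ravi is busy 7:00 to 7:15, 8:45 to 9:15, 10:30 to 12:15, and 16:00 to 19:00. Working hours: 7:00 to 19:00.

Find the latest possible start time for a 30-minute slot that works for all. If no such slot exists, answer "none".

Elena free within 07:00–19:00: 07:15–09:45, 11:15–14:00, 15:30–19:00.
Ravi free within 07:00–19:00: 07:15–08:45, 09:15–10:30, 12:15–16:00.
Oksana ∩ Elena: 07:15–09:45, 11:15–12:00, 15:30–17:00, 18:00–18:30.
Oksana ∩ Elena ∩ Ravi: 07:15–08:45, 09:15–09:45, 15:30–16:00.
Windows ≥ 30 min: 07:15–08:45, 09:15–09:45, 15:30–16:00.
Latest start in the last window 15:30–16:00 is 16:00 − 30 min = 15:30.

15:30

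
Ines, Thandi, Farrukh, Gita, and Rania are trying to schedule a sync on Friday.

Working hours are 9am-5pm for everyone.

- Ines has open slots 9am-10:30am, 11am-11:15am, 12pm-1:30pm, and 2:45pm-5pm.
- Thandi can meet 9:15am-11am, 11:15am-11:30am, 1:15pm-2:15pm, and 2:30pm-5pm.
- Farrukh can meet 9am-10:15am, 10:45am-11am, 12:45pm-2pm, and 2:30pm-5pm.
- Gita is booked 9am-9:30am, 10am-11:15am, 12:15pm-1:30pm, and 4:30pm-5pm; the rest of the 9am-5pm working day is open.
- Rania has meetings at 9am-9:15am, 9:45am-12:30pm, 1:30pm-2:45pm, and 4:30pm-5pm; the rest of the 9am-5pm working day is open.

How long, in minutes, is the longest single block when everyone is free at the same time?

Gita free within 09:00–17:00: 09:30–10:00, 11:15–12:15, 13:30–16:30.
Rania free within 09:00–17:00: 09:15–09:45, 12:30–13:30, 14:45–16:30.
Ines ∩ Thandi: 09:15–10:30, 13:15–13:30, 14:45–17:00.
Ines ∩ Thandi ∩ Farrukh: 09:15–10:15, 13:15–13:30, 14:45–17:00.
Ines ∩ Thandi ∩ Farrukh ∩ Gita: 09:30–10:00, 14:45–16:30.
Ines ∩ Thandi ∩ Farrukh ∩ Gita ∩ Rania: 09:30–09:45, 14:45–16:30.
Common window lengths: 15, 105 min; longest is 105.

105 minutes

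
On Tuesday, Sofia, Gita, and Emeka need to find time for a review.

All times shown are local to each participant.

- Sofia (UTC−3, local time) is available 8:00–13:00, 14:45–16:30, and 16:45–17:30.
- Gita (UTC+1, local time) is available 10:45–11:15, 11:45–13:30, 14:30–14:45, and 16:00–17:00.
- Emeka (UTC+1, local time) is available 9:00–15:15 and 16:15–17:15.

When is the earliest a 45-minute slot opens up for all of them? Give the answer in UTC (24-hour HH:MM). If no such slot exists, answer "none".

Sofia → UTC: 11:00–16:00, 17:45–19:30, 19:45–20:30.
Gita → UTC: 09:45–10:15, 10:45–12:30, 13:30–13:45, 15:00–16:00.
Emeka → UTC: 08:00–14:15, 15:15–16:15.
Sofia ∩ Gita: 11:00–12:30, 13:30–13:45, 15:00–16:00.
Sofia ∩ Gita ∩ Emeka: 11:00–12:30, 13:30–13:45, 15:15–16:00.
Windows ≥ 45 min: 11:00–12:30, 15:15–16:00.
Earliest such window starts at 11:00.

11:00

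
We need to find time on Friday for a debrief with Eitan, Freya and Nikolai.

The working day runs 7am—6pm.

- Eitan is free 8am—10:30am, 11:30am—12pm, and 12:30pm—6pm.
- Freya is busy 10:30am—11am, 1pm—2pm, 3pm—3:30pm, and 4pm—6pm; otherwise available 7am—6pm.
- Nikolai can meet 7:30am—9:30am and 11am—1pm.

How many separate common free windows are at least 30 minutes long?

3

Freya free within 07:00–18:00: 07:00–10:30, 11:00–13:00, 14:00–15:00, 15:30–16:00.
Eitan ∩ Freya: 08:00–10:30, 11:30–12:00, 12:30–13:00, 14:00–15:00, 15:30–16:00.
Eitan ∩ Freya ∩ Nikolai: 08:00–09:30, 11:30–12:00, 12:30–13:00.
Windows ≥ 30 min: 08:00–09:30, 11:30–12:00, 12:30–13:00.
That's 3 windows.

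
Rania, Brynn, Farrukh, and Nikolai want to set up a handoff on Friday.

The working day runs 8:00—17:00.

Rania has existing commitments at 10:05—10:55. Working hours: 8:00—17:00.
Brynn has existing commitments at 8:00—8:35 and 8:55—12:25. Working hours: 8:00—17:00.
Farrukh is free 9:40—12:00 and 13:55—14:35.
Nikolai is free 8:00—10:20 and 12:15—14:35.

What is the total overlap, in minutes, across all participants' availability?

Rania free within 08:00–17:00: 08:00–10:05, 10:55–17:00.
Brynn free within 08:00–17:00: 08:35–08:55, 12:25–17:00.
Rania ∩ Brynn: 08:35–08:55, 12:25–17:00.
Rania ∩ Brynn ∩ Farrukh: 13:55–14:35.
Rania ∩ Brynn ∩ Farrukh ∩ Nikolai: 13:55–14:35.
Total common minutes: 40.

40 minutes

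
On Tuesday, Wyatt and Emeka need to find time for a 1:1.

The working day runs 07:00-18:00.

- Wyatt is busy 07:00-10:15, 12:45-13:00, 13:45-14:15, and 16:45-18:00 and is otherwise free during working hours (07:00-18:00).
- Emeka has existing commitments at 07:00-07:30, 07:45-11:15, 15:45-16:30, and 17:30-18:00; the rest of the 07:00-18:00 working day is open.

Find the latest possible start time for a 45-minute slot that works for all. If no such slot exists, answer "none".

Wyatt free within 07:00–18:00: 10:15–12:45, 13:00–13:45, 14:15–16:45.
Emeka free within 07:00–18:00: 07:30–07:45, 11:15–15:45, 16:30–17:30.
Wyatt ∩ Emeka: 11:15–12:45, 13:00–13:45, 14:15–15:45, 16:30–16:45.
Windows ≥ 45 min: 11:15–12:45, 13:00–13:45, 14:15–15:45.
Latest start in the last window 14:15–15:45 is 15:45 − 45 min = 15:00.

15:00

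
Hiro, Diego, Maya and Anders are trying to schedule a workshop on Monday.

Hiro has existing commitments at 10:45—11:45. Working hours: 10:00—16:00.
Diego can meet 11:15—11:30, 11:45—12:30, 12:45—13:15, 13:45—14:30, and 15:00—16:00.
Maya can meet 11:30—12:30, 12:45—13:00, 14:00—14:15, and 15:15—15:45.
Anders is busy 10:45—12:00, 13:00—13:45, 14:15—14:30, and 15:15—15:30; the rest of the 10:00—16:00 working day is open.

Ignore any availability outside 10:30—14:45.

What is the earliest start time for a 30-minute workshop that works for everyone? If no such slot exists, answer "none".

12:00

Hiro free within 10:00–16:00: 10:00–10:45, 11:45–16:00.
Anders free within 10:00–16:00: 10:00–10:45, 12:00–13:00, 13:45–14:15, 14:30–15:15, 15:30–16:00.
Hiro ∩ Diego: 11:45–12:30, 12:45–13:15, 13:45–14:30, 15:00–16:00.
Hiro ∩ Diego ∩ Maya: 11:45–12:30, 12:45–13:00, 14:00–14:15, 15:15–15:45.
Hiro ∩ Diego ∩ Maya ∩ Anders: 12:00–12:30, 12:45–13:00, 14:00–14:15, 15:30–15:45.
Restricted to 10:30–14:45: 12:00–12:30, 12:45–13:00, 14:00–14:15.
Windows ≥ 30 min: 12:00–12:30.
Earliest such window starts at 12:00.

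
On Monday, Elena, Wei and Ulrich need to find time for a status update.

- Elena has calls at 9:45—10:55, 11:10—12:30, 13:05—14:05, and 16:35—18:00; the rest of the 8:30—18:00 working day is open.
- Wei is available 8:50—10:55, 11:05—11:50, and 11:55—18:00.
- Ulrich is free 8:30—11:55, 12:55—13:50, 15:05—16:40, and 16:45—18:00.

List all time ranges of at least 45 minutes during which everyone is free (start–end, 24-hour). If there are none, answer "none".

08:50–09:45, 15:05–16:35

Elena free within 08:30–18:00: 08:30–09:45, 10:55–11:10, 12:30–13:05, 14:05–16:35.
Elena ∩ Wei: 08:50–09:45, 11:05–11:10, 12:30–13:05, 14:05–16:35.
Elena ∩ Wei ∩ Ulrich: 08:50–09:45, 11:05–11:10, 12:55–13:05, 15:05–16:35.
Windows ≥ 45 min: 08:50–09:45, 15:05–16:35.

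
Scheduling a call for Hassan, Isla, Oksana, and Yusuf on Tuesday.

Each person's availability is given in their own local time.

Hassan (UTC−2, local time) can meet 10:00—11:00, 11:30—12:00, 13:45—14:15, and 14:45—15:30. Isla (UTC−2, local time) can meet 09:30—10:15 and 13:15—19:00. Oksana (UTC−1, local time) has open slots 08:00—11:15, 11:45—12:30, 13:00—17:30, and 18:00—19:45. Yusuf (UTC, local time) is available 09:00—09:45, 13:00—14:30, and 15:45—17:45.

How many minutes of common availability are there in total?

75 minutes

Hassan → UTC: 12:00–13:00, 13:30–14:00, 15:45–16:15, 16:45–17:30.
Isla → UTC: 11:30–12:15, 15:15–21:00.
Oksana → UTC: 09:00–12:15, 12:45–13:30, 14:00–18:30, 19:00–20:45.
Yusuf → UTC: 09:00–09:45, 13:00–14:30, 15:45–17:45.
Hassan ∩ Isla: 12:00–12:15, 15:45–16:15, 16:45–17:30.
Hassan ∩ Isla ∩ Oksana: 12:00–12:15, 15:45–16:15, 16:45–17:30.
Hassan ∩ Isla ∩ Oksana ∩ Yusuf: 15:45–16:15, 16:45–17:30.
Total common minutes: 30 + 45 = 75.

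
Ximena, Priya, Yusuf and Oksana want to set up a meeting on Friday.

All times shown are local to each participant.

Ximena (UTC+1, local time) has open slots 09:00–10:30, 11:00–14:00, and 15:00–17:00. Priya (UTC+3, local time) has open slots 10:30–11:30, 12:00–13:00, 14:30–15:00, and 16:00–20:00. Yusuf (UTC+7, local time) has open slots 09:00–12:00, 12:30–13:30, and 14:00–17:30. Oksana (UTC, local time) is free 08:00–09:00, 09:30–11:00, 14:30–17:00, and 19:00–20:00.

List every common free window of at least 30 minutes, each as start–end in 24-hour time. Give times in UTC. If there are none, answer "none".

08:00–08:30

Ximena → UTC: 08:00–09:30, 10:00–13:00, 14:00–16:00.
Priya → UTC: 07:30–08:30, 09:00–10:00, 11:30–12:00, 13:00–17:00.
Yusuf → UTC: 02:00–05:00, 05:30–06:30, 07:00–10:30.
Oksana → UTC: 08:00–09:00, 09:30–11:00, 14:30–17:00, 19:00–20:00.
Ximena ∩ Priya: 08:00–08:30, 09:00–09:30, 11:30–12:00, 14:00–16:00.
Ximena ∩ Priya ∩ Yusuf: 08:00–08:30, 09:00–09:30.
Ximena ∩ Priya ∩ Yusuf ∩ Oksana: 08:00–08:30.
Windows ≥ 30 min: 08:00–08:30.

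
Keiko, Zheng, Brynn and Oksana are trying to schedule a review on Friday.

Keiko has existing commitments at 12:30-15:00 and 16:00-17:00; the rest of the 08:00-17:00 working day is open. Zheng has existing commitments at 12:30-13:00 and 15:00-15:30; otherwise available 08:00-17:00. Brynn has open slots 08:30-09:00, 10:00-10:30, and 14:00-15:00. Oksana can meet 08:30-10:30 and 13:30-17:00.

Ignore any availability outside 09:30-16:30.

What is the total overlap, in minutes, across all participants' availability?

Keiko free within 08:00–17:00: 08:00–12:30, 15:00–16:00.
Zheng free within 08:00–17:00: 08:00–12:30, 13:00–15:00, 15:30–17:00.
Keiko ∩ Zheng: 08:00–12:30, 15:30–16:00.
Keiko ∩ Zheng ∩ Brynn: 08:30–09:00, 10:00–10:30.
Keiko ∩ Zheng ∩ Brynn ∩ Oksana: 08:30–09:00, 10:00–10:30.
Restricted to 09:30–16:30: 10:00–10:30.
Total common minutes: 30.

30 minutes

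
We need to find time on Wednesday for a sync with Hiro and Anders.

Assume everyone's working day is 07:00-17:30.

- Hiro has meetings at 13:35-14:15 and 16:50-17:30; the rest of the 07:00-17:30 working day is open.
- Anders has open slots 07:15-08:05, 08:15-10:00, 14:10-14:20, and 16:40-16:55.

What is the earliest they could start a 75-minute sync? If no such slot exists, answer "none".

08:15

Hiro free within 07:00–17:30: 07:00–13:35, 14:15–16:50.
Hiro ∩ Anders: 07:15–08:05, 08:15–10:00, 14:15–14:20, 16:40–16:50.
Windows ≥ 75 min: 08:15–10:00.
Earliest such window starts at 08:15.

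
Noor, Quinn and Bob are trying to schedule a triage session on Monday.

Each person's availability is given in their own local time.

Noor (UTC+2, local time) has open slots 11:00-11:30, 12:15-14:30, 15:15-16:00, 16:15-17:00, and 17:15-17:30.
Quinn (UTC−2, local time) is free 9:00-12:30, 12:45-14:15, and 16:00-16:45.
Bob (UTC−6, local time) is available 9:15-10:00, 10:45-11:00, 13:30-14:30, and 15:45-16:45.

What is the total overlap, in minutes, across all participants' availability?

15 minutes

Noor → UTC: 09:00–09:30, 10:15–12:30, 13:15–14:00, 14:15–15:00, 15:15–15:30.
Quinn → UTC: 11:00–14:30, 14:45–16:15, 18:00–18:45.
Bob → UTC: 15:15–16:00, 16:45–17:00, 19:30–20:30, 21:45–22:45.
Noor ∩ Quinn: 11:00–12:30, 13:15–14:00, 14:15–14:30, 14:45–15:00, 15:15–15:30.
Noor ∩ Quinn ∩ Bob: 15:15–15:30.
Total common minutes: 15.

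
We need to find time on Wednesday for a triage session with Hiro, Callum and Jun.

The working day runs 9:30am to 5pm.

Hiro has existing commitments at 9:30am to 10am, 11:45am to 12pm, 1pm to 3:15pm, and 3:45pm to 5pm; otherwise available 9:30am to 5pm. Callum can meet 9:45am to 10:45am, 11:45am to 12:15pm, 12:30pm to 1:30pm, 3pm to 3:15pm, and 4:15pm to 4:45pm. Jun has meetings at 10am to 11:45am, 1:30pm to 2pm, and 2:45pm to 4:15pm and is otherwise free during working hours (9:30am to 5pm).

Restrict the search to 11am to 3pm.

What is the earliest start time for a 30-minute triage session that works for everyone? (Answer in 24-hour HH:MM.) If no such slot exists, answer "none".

Hiro free within 09:30–17:00: 10:00–11:45, 12:00–13:00, 15:15–15:45.
Jun free within 09:30–17:00: 09:30–10:00, 11:45–13:30, 14:00–14:45, 16:15–17:00.
Hiro ∩ Callum: 10:00–10:45, 12:00–12:15, 12:30–13:00.
Hiro ∩ Callum ∩ Jun: 12:00–12:15, 12:30–13:00.
Restricted to 11:00–15:00: 12:00–12:15, 12:30–13:00.
Windows ≥ 30 min: 12:30–13:00.
Earliest such window starts at 12:30.

12:30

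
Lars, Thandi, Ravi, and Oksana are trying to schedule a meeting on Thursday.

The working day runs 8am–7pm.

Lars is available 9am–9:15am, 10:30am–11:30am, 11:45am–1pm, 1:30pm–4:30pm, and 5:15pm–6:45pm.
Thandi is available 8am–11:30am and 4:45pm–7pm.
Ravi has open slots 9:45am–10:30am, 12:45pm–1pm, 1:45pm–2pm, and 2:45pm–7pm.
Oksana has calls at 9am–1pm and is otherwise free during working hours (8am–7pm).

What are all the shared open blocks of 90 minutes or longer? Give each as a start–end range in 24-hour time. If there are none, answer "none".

Oksana free within 08:00–19:00: 08:00–09:00, 13:00–19:00.
Lars ∩ Thandi: 09:00–09:15, 10:30–11:30, 17:15–18:45.
Lars ∩ Thandi ∩ Ravi: 17:15–18:45.
Lars ∩ Thandi ∩ Ravi ∩ Oksana: 17:15–18:45.
Windows ≥ 90 min: 17:15–18:45.

17:15–18:45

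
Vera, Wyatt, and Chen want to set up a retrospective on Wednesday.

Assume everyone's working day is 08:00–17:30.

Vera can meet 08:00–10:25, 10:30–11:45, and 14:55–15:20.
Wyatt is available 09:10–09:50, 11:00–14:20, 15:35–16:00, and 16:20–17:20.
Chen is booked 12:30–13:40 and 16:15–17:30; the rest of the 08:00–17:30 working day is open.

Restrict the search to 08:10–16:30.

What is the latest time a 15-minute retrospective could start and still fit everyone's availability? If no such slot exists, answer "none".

11:30

Chen free within 08:00–17:30: 08:00–12:30, 13:40–16:15.
Vera ∩ Wyatt: 09:10–09:50, 11:00–11:45.
Vera ∩ Wyatt ∩ Chen: 09:10–09:50, 11:00–11:45.
Restricted to 08:10–16:30: 09:10–09:50, 11:00–11:45.
Windows ≥ 15 min: 09:10–09:50, 11:00–11:45.
Latest start in the last window 11:00–11:45 is 11:45 − 15 min = 11:30.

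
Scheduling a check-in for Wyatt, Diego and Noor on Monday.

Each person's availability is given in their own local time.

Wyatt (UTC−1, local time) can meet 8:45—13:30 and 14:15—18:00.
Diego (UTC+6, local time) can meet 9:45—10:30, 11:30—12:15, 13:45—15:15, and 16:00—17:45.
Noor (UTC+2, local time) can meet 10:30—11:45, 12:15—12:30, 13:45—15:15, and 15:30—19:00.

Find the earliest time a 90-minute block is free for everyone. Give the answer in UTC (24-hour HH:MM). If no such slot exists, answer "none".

none

Wyatt → UTC: 09:45–14:30, 15:15–19:00.
Diego → UTC: 03:45–04:30, 05:30–06:15, 07:45–09:15, 10:00–11:45.
Noor → UTC: 08:30–09:45, 10:15–10:30, 11:45–13:15, 13:30–17:00.
Wyatt ∩ Diego: 10:00–11:45.
Wyatt ∩ Diego ∩ Noor: 10:15–10:30.
Windows ≥ 90 min: (none).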